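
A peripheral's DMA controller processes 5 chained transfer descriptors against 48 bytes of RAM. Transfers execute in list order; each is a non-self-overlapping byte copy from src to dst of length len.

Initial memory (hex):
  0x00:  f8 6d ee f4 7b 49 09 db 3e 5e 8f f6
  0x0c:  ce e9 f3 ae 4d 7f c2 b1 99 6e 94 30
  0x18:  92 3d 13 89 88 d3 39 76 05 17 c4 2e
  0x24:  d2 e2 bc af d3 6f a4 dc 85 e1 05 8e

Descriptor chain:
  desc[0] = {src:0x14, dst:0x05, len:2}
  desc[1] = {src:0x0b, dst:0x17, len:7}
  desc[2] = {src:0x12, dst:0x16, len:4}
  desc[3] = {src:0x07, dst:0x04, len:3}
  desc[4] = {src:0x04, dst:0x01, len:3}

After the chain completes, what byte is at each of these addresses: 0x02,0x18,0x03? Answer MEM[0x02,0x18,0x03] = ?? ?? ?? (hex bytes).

MEM[0x02,0x18,0x03] = 3e 99 5e

#0 dst[0x05+2] := {0x99,0x6e}
#1 dst[0x17+7] := {0xf6,0xce,0xe9,0xf3,0xae,0x4d,0x7f}
#2 dst[0x16+4] := {0xc2,0xb1,0x99,0x6e}
#3 dst[0x04+3] := {0xdb,0x3e,0x5e}
#4 dst[0x01+3] := {0xdb,0x3e,0x5e}
query mem[0x02]=0x3e, mem[0x18]=0x99, mem[0x03]=0x5e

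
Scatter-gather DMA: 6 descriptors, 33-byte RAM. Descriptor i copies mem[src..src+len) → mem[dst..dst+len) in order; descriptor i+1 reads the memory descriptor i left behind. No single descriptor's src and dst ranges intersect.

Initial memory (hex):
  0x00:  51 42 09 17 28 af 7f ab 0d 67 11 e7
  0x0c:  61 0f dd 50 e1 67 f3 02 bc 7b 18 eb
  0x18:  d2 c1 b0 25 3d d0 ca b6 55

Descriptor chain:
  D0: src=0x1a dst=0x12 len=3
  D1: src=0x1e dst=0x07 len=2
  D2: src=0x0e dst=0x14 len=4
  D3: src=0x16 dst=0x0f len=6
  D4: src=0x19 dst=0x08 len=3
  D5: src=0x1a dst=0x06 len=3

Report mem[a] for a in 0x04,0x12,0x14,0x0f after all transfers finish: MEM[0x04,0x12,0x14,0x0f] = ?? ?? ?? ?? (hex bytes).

  after D0: wrote 3B at 0x12 = b0253d
  after D1: wrote 2B at 0x07 = cab6
  after D2: wrote 4B at 0x14 = dd50e167
  after D3: wrote 6B at 0x0f = e167d2c1b025
  after D4: wrote 3B at 0x08 = c1b025
  after D5: wrote 3B at 0x06 = b0253d
query mem[0x04]=0x28, mem[0x12]=0xc1, mem[0x14]=0x25, mem[0x0f]=0xe1

MEM[0x04,0x12,0x14,0x0f] = 28 c1 25 e1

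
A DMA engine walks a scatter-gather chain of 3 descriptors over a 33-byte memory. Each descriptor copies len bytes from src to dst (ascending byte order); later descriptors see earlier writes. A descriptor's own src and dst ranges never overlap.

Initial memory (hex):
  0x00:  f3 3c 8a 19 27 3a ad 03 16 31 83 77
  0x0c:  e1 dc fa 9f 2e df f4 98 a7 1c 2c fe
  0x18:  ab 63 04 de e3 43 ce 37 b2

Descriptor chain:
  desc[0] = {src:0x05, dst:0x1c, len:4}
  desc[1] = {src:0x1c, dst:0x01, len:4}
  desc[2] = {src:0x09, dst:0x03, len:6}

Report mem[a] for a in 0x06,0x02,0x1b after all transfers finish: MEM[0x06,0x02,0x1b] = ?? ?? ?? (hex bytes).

[0] 0x05->0x1c len=4 : 3a ad 03 16
[1] 0x1c->0x01 len=4 : 3a ad 03 16
[2] 0x09->0x03 len=6 : 31 83 77 e1 dc fa
query mem[0x06]=0xe1, mem[0x02]=0xad, mem[0x1b]=0xde

MEM[0x06,0x02,0x1b] = e1 ad de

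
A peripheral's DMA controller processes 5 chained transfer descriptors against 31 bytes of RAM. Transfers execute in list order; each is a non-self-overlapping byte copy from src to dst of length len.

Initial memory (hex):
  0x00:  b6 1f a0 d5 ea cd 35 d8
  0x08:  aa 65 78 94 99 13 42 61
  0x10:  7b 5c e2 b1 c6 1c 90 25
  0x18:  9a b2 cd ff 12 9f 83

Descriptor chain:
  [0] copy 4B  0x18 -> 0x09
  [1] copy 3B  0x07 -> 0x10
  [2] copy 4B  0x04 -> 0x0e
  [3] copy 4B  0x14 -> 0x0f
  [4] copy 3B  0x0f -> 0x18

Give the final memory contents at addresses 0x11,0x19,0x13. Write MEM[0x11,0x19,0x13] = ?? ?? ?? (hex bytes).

[0] 0x18->0x09 len=4 : 9a b2 cd ff
[1] 0x07->0x10 len=3 : d8 aa 9a
[2] 0x04->0x0e len=4 : ea cd 35 d8
[3] 0x14->0x0f len=4 : c6 1c 90 25
[4] 0x0f->0x18 len=3 : c6 1c 90
query mem[0x11]=0x90, mem[0x19]=0x1c, mem[0x13]=0xb1

MEM[0x11,0x19,0x13] = 90 1c b1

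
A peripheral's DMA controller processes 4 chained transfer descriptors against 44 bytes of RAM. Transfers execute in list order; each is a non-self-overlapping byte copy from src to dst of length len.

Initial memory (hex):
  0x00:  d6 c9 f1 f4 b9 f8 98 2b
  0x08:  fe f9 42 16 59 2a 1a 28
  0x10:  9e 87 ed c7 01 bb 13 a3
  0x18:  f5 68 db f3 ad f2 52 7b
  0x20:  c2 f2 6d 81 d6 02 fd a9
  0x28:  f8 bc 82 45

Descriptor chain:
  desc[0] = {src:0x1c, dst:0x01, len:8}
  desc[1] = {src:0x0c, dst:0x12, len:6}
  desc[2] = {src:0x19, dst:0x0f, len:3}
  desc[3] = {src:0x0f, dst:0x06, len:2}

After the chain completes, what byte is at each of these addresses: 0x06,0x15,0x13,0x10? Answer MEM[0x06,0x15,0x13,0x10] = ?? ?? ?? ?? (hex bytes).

  after D0: wrote 8B at 0x01 = adf2527bc2f26d81
  after D1: wrote 6B at 0x12 = 592a1a289e87
  after D2: wrote 3B at 0x0f = 68dbf3
  after D3: wrote 2B at 0x06 = 68db
query mem[0x06]=0x68, mem[0x15]=0x28, mem[0x13]=0x2a, mem[0x10]=0xdb

MEM[0x06,0x15,0x13,0x10] = 68 28 2a db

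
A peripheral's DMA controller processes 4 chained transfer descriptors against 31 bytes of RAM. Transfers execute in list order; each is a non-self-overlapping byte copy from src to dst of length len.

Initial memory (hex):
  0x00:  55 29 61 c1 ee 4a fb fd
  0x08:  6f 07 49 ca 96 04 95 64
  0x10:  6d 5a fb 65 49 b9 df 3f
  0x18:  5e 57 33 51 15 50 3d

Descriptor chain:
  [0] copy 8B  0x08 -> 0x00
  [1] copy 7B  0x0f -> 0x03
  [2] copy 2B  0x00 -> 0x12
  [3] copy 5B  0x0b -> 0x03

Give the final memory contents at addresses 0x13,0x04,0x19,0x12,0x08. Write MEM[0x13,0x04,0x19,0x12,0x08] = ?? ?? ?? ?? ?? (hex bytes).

#0 dst[0x00+8] := {0x6f,0x07,0x49,0xca,0x96,0x04,0x95,0x64}
#1 dst[0x03+7] := {0x64,0x6d,0x5a,0xfb,0x65,0x49,0xb9}
#2 dst[0x12+2] := {0x6f,0x07}
#3 dst[0x03+5] := {0xca,0x96,0x04,0x95,0x64}
query mem[0x13]=0x07, mem[0x04]=0x96, mem[0x19]=0x57, mem[0x12]=0x6f, mem[0x08]=0x49

MEM[0x13,0x04,0x19,0x12,0x08] = 07 96 57 6f 49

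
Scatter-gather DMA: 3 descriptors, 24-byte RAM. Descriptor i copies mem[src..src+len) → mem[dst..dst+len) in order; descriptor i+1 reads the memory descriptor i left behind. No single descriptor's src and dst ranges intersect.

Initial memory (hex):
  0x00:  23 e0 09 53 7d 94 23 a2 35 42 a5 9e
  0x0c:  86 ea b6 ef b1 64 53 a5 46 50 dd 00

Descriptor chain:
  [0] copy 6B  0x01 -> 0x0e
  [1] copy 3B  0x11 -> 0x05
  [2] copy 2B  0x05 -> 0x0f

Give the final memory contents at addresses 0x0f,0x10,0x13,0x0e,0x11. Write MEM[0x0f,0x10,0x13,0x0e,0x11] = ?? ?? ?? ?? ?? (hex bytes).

MEM[0x0f,0x10,0x13,0x0e,0x11] = 7d 94 23 e0 7d

  after D0: wrote 6B at 0x0e = e009537d9423
  after D1: wrote 3B at 0x05 = 7d9423
  after D2: wrote 2B at 0x0f = 7d94
query mem[0x0f]=0x7d, mem[0x10]=0x94, mem[0x13]=0x23, mem[0x0e]=0xe0, mem[0x11]=0x7d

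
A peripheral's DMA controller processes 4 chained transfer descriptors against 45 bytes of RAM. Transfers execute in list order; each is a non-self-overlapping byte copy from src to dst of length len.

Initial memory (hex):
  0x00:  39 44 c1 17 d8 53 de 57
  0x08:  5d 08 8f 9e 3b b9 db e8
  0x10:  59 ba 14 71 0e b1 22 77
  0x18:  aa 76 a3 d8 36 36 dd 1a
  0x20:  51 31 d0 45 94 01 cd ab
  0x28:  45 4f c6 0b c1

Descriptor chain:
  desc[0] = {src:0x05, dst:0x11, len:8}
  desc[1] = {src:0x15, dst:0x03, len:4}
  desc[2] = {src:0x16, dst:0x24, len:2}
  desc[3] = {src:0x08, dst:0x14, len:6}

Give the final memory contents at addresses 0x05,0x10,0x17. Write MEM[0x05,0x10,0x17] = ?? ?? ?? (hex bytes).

#0 dst[0x11+8] := {0x53,0xde,0x57,0x5d,0x08,0x8f,0x9e,0x3b}
#1 dst[0x03+4] := {0x08,0x8f,0x9e,0x3b}
#2 dst[0x24+2] := {0x8f,0x9e}
#3 dst[0x14+6] := {0x5d,0x08,0x8f,0x9e,0x3b,0xb9}
query mem[0x05]=0x9e, mem[0x10]=0x59, mem[0x17]=0x9e

MEM[0x05,0x10,0x17] = 9e 59 9e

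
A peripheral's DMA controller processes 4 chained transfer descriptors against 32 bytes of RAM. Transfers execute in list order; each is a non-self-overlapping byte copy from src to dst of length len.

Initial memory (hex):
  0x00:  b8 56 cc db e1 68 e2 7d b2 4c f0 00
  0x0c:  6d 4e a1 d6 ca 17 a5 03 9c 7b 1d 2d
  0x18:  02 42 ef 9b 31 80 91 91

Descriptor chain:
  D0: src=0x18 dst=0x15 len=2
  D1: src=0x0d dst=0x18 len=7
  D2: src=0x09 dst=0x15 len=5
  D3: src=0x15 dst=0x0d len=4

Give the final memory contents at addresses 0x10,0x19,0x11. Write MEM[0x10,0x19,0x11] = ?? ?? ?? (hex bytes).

[0] 0x18->0x15 len=2 : 02 42
[1] 0x0d->0x18 len=7 : 4e a1 d6 ca 17 a5 03
[2] 0x09->0x15 len=5 : 4c f0 00 6d 4e
[3] 0x15->0x0d len=4 : 4c f0 00 6d
query mem[0x10]=0x6d, mem[0x19]=0x4e, mem[0x11]=0x17

MEM[0x10,0x19,0x11] = 6d 4e 17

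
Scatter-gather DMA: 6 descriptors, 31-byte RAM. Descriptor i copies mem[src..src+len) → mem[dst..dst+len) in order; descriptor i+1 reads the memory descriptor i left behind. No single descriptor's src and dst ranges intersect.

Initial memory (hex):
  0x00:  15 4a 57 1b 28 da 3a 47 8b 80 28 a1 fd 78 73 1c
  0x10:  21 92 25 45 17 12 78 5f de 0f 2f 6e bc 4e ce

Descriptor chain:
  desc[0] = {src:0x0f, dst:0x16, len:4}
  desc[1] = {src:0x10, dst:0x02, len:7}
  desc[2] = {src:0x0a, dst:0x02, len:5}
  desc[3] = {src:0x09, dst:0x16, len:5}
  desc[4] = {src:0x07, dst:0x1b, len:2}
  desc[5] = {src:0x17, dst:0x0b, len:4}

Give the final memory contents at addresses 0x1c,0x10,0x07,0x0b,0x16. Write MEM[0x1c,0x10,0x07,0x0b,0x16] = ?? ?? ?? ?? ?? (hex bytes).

MEM[0x1c,0x10,0x07,0x0b,0x16] = 1c 21 12 28 80

#0 dst[0x16+4] := {0x1c,0x21,0x92,0x25}
#1 dst[0x02+7] := {0x21,0x92,0x25,0x45,0x17,0x12,0x1c}
#2 dst[0x02+5] := {0x28,0xa1,0xfd,0x78,0x73}
#3 dst[0x16+5] := {0x80,0x28,0xa1,0xfd,0x78}
#4 dst[0x1b+2] := {0x12,0x1c}
#5 dst[0x0b+4] := {0x28,0xa1,0xfd,0x78}
query mem[0x1c]=0x1c, mem[0x10]=0x21, mem[0x07]=0x12, mem[0x0b]=0x28, mem[0x16]=0x80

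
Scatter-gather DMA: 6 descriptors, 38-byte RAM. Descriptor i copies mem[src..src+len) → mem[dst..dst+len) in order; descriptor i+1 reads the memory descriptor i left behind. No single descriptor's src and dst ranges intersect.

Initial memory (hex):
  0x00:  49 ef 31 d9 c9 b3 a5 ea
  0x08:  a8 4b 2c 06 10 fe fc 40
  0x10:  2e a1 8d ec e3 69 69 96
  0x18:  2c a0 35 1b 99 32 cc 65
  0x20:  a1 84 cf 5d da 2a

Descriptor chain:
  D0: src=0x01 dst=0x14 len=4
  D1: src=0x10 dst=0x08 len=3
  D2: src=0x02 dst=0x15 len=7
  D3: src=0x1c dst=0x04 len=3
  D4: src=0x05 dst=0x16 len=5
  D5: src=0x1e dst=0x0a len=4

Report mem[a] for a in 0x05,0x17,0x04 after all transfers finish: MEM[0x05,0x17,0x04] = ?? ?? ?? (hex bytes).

#0 dst[0x14+4] := {0xef,0x31,0xd9,0xc9}
#1 dst[0x08+3] := {0x2e,0xa1,0x8d}
#2 dst[0x15+7] := {0x31,0xd9,0xc9,0xb3,0xa5,0xea,0x2e}
#3 dst[0x04+3] := {0x99,0x32,0xcc}
#4 dst[0x16+5] := {0x32,0xcc,0xea,0x2e,0xa1}
#5 dst[0x0a+4] := {0xcc,0x65,0xa1,0x84}
query mem[0x05]=0x32, mem[0x17]=0xcc, mem[0x04]=0x99

MEM[0x05,0x17,0x04] = 32 cc 99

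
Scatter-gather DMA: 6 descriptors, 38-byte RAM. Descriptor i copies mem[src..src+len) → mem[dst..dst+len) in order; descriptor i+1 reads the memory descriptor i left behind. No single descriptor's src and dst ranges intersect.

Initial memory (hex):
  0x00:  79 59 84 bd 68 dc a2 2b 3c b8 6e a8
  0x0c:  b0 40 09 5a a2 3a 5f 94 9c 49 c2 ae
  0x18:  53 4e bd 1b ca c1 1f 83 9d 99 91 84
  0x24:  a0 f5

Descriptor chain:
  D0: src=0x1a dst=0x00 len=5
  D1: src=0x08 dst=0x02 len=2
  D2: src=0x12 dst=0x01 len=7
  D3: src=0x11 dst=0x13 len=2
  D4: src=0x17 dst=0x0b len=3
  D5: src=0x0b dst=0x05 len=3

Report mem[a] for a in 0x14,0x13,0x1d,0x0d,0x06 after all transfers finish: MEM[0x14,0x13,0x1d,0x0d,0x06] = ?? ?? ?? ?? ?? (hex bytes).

[0] 0x1a->0x00 len=5 : bd 1b ca c1 1f
[1] 0x08->0x02 len=2 : 3c b8
[2] 0x12->0x01 len=7 : 5f 94 9c 49 c2 ae 53
[3] 0x11->0x13 len=2 : 3a 5f
[4] 0x17->0x0b len=3 : ae 53 4e
[5] 0x0b->0x05 len=3 : ae 53 4e
query mem[0x14]=0x5f, mem[0x13]=0x3a, mem[0x1d]=0xc1, mem[0x0d]=0x4e, mem[0x06]=0x53

MEM[0x14,0x13,0x1d,0x0d,0x06] = 5f 3a c1 4e 53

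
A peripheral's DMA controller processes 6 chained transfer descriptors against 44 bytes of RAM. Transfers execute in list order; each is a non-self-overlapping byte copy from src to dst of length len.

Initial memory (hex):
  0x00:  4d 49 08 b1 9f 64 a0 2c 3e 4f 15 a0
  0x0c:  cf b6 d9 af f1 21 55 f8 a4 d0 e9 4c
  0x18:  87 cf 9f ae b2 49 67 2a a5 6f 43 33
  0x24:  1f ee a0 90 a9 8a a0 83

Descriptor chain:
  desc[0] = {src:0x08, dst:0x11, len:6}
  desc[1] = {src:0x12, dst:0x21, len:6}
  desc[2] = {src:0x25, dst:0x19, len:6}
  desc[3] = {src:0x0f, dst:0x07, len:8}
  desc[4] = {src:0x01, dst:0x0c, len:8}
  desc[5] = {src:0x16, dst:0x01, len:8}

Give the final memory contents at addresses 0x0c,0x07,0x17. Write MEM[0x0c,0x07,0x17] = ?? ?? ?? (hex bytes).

D0: mem[0x11..0x16] <- [3e 4f 15 a0 cf b6]
D1: mem[0x21..0x26] <- [4f 15 a0 cf b6 4c]
D2: mem[0x19..0x1e] <- [b6 4c 90 a9 8a a0]
D3: mem[0x07..0x0e] <- [af f1 3e 4f 15 a0 cf b6]
D4: mem[0x0c..0x13] <- [49 08 b1 9f 64 a0 af f1]
D5: mem[0x01..0x08] <- [b6 4c 87 b6 4c 90 a9 8a]
query mem[0x0c]=0x49, mem[0x07]=0xa9, mem[0x17]=0x4c

MEM[0x0c,0x07,0x17] = 49 a9 4c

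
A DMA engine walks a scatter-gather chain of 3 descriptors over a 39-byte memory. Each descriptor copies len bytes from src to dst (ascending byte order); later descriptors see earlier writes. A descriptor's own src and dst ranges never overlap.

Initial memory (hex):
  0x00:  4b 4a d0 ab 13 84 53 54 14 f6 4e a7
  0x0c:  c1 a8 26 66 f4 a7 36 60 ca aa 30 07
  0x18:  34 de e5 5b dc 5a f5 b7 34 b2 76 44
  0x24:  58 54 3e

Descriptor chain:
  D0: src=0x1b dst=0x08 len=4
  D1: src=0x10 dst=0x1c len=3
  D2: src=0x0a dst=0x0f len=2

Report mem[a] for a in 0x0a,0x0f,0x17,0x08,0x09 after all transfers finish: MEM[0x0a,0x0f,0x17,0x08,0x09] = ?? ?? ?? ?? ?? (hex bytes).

  after D0: wrote 4B at 0x08 = 5bdc5af5
  after D1: wrote 3B at 0x1c = f4a736
  after D2: wrote 2B at 0x0f = 5af5
query mem[0x0a]=0x5a, mem[0x0f]=0x5a, mem[0x17]=0x07, mem[0x08]=0x5b, mem[0x09]=0xdc

MEM[0x0a,0x0f,0x17,0x08,0x09] = 5a 5a 07 5b dc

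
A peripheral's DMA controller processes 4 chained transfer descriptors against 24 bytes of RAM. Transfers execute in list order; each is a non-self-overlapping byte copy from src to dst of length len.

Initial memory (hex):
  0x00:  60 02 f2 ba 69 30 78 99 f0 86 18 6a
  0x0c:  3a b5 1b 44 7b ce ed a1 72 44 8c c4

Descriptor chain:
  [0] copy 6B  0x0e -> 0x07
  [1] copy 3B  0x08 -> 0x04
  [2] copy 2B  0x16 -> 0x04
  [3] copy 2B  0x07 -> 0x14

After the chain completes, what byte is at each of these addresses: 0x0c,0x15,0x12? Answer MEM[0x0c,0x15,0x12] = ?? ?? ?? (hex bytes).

D0: mem[0x07..0x0c] <- [1b 44 7b ce ed a1]
D1: mem[0x04..0x06] <- [44 7b ce]
D2: mem[0x04..0x05] <- [8c c4]
D3: mem[0x14..0x15] <- [1b 44]
query mem[0x0c]=0xa1, mem[0x15]=0x44, mem[0x12]=0xed

MEM[0x0c,0x15,0x12] = a1 44 ed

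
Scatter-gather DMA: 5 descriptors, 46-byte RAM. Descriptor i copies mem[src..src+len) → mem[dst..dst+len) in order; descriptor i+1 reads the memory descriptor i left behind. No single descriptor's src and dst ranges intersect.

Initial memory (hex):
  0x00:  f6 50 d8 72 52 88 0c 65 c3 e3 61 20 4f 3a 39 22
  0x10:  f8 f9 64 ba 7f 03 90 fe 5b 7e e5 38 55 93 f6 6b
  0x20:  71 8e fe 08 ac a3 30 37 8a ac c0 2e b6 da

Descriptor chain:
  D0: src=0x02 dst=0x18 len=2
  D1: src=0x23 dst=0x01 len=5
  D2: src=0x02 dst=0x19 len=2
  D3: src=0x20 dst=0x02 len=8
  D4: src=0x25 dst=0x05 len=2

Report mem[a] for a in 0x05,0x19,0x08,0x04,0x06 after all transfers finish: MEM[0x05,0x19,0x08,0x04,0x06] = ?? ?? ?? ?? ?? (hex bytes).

D0: mem[0x18..0x19] <- [d8 72]
D1: mem[0x01..0x05] <- [08 ac a3 30 37]
D2: mem[0x19..0x1a] <- [ac a3]
D3: mem[0x02..0x09] <- [71 8e fe 08 ac a3 30 37]
D4: mem[0x05..0x06] <- [a3 30]
query mem[0x05]=0xa3, mem[0x19]=0xac, mem[0x08]=0x30, mem[0x04]=0xfe, mem[0x06]=0x30

MEM[0x05,0x19,0x08,0x04,0x06] = a3 ac 30 fe 30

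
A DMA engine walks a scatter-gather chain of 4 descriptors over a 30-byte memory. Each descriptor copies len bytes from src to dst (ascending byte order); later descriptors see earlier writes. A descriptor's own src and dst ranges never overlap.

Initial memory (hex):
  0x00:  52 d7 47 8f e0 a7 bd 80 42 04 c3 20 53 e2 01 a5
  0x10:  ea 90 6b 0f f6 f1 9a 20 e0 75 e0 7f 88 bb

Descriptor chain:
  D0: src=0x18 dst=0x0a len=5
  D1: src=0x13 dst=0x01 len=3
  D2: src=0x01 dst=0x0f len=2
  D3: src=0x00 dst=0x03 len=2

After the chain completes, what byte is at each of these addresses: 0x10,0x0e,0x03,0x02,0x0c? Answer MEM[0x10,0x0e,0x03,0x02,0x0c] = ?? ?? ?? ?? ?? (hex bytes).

#0 dst[0x0a+5] := {0xe0,0x75,0xe0,0x7f,0x88}
#1 dst[0x01+3] := {0x0f,0xf6,0xf1}
#2 dst[0x0f+2] := {0x0f,0xf6}
#3 dst[0x03+2] := {0x52,0x0f}
query mem[0x10]=0xf6, mem[0x0e]=0x88, mem[0x03]=0x52, mem[0x02]=0xf6, mem[0x0c]=0xe0

MEM[0x10,0x0e,0x03,0x02,0x0c] = f6 88 52 f6 e0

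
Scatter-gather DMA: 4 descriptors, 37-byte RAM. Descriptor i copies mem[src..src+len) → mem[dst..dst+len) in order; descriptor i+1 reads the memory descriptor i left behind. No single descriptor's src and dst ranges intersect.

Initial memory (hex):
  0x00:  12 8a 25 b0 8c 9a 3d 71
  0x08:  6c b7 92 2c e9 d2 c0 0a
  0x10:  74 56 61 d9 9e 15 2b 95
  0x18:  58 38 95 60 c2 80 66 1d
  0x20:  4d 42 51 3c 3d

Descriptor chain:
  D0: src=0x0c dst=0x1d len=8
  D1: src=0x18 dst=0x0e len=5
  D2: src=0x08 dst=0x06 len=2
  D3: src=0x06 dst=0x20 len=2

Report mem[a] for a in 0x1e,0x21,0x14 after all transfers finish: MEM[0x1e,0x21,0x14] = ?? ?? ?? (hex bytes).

MEM[0x1e,0x21,0x14] = d2 b7 9e

#0 dst[0x1d+8] := {0xe9,0xd2,0xc0,0x0a,0x74,0x56,0x61,0xd9}
#1 dst[0x0e+5] := {0x58,0x38,0x95,0x60,0xc2}
#2 dst[0x06+2] := {0x6c,0xb7}
#3 dst[0x20+2] := {0x6c,0xb7}
query mem[0x1e]=0xd2, mem[0x21]=0xb7, mem[0x14]=0x9e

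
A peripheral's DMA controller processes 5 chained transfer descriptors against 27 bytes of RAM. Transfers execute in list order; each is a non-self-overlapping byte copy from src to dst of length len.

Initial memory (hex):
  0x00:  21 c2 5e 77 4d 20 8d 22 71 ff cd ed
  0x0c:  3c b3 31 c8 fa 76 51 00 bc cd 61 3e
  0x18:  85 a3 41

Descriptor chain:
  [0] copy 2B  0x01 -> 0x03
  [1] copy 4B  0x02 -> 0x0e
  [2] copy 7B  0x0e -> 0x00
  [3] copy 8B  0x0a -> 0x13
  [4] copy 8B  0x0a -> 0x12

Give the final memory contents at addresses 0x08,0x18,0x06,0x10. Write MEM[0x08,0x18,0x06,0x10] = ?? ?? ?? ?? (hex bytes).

D0: mem[0x03..0x04] <- [c2 5e]
D1: mem[0x0e..0x11] <- [5e c2 5e 20]
D2: mem[0x00..0x06] <- [5e c2 5e 20 51 00 bc]
D3: mem[0x13..0x1a] <- [cd ed 3c b3 5e c2 5e 20]
D4: mem[0x12..0x19] <- [cd ed 3c b3 5e c2 5e 20]
query mem[0x08]=0x71, mem[0x18]=0x5e, mem[0x06]=0xbc, mem[0x10]=0x5e

MEM[0x08,0x18,0x06,0x10] = 71 5e bc 5e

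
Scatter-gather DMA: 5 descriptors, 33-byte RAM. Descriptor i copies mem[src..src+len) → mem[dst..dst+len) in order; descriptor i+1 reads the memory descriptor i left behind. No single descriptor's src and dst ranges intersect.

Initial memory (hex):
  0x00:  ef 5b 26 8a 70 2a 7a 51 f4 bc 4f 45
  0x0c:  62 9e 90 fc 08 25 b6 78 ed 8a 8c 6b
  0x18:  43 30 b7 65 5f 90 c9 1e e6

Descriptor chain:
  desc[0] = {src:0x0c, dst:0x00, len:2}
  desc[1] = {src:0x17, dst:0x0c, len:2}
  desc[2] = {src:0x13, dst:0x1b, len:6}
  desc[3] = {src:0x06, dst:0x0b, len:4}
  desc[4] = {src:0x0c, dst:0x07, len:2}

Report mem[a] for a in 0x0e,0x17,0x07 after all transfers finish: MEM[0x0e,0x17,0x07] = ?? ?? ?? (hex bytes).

D0: mem[0x00..0x01] <- [62 9e]
D1: mem[0x0c..0x0d] <- [6b 43]
D2: mem[0x1b..0x20] <- [78 ed 8a 8c 6b 43]
D3: mem[0x0b..0x0e] <- [7a 51 f4 bc]
D4: mem[0x07..0x08] <- [51 f4]
query mem[0x0e]=0xbc, mem[0x17]=0x6b, mem[0x07]=0x51

MEM[0x0e,0x17,0x07] = bc 6b 51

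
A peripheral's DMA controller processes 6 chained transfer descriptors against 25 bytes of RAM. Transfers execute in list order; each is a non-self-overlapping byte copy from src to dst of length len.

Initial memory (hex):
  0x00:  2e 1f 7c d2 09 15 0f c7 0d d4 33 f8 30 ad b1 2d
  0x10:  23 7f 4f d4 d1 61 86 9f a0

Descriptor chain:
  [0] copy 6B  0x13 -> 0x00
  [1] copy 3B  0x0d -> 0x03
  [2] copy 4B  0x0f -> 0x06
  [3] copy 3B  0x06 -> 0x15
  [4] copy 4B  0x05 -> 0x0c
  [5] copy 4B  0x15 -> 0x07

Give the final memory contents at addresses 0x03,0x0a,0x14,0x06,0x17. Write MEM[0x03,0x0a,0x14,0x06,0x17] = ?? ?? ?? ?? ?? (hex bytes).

D0: mem[0x00..0x05] <- [d4 d1 61 86 9f a0]
D1: mem[0x03..0x05] <- [ad b1 2d]
D2: mem[0x06..0x09] <- [2d 23 7f 4f]
D3: mem[0x15..0x17] <- [2d 23 7f]
D4: mem[0x0c..0x0f] <- [2d 2d 23 7f]
D5: mem[0x07..0x0a] <- [2d 23 7f a0]
query mem[0x03]=0xad, mem[0x0a]=0xa0, mem[0x14]=0xd1, mem[0x06]=0x2d, mem[0x17]=0x7f

MEM[0x03,0x0a,0x14,0x06,0x17] = ad a0 d1 2d 7f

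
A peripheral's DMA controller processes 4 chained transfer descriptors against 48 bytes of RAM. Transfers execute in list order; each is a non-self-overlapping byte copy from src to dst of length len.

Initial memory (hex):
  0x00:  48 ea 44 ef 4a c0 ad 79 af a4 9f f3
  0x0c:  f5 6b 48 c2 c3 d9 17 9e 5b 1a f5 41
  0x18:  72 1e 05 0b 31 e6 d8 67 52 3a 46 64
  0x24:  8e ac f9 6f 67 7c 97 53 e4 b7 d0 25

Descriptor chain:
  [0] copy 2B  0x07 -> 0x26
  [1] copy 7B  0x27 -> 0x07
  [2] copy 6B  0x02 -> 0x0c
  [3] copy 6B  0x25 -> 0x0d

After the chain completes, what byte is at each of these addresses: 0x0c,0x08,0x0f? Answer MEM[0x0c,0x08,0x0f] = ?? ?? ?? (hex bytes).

MEM[0x0c,0x08,0x0f] = 44 67 af

  after D0: wrote 2B at 0x26 = 79af
  after D1: wrote 7B at 0x07 = af677c9753e4b7
  after D2: wrote 6B at 0x0c = 44ef4ac0adaf
  after D3: wrote 6B at 0x0d = ac79af677c97
query mem[0x0c]=0x44, mem[0x08]=0x67, mem[0x0f]=0xaf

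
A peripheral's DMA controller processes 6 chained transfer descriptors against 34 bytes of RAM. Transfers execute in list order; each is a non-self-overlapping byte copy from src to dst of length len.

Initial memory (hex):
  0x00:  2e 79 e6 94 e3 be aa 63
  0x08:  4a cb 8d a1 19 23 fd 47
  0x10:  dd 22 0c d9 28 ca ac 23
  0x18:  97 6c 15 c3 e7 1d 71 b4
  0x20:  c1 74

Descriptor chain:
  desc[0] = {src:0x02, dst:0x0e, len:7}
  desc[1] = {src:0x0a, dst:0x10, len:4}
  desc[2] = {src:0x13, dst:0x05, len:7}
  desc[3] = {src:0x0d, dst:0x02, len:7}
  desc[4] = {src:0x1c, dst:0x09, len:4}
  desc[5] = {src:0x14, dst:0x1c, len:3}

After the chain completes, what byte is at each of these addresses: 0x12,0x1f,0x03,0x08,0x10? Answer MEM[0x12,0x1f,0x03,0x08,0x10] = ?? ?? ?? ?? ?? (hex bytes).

MEM[0x12,0x1f,0x03,0x08,0x10] = 19 b4 e6 23 8d

[0] 0x02->0x0e len=7 : e6 94 e3 be aa 63 4a
[1] 0x0a->0x10 len=4 : 8d a1 19 23
[2] 0x13->0x05 len=7 : 23 4a ca ac 23 97 6c
[3] 0x0d->0x02 len=7 : 23 e6 94 8d a1 19 23
[4] 0x1c->0x09 len=4 : e7 1d 71 b4
[5] 0x14->0x1c len=3 : 4a ca ac
query mem[0x12]=0x19, mem[0x1f]=0xb4, mem[0x03]=0xe6, mem[0x08]=0x23, mem[0x10]=0x8d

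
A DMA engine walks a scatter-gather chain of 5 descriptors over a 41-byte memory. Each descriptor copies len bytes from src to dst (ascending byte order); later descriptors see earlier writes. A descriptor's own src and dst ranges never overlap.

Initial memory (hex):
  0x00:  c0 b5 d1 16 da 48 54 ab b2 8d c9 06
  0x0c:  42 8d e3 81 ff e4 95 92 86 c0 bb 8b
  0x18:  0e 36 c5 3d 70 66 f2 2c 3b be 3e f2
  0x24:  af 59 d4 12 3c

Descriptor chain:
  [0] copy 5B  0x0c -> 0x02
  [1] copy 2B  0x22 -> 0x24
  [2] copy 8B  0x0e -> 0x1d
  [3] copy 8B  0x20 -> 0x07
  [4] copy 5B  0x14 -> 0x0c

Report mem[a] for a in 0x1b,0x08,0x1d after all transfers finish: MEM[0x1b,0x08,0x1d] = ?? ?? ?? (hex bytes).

MEM[0x1b,0x08,0x1d] = 3d 95 e3

#0 dst[0x02+5] := {0x42,0x8d,0xe3,0x81,0xff}
#1 dst[0x24+2] := {0x3e,0xf2}
#2 dst[0x1d+8] := {0xe3,0x81,0xff,0xe4,0x95,0x92,0x86,0xc0}
#3 dst[0x07+8] := {0xe4,0x95,0x92,0x86,0xc0,0xf2,0xd4,0x12}
#4 dst[0x0c+5] := {0x86,0xc0,0xbb,0x8b,0x0e}
query mem[0x1b]=0x3d, mem[0x08]=0x95, mem[0x1d]=0xe3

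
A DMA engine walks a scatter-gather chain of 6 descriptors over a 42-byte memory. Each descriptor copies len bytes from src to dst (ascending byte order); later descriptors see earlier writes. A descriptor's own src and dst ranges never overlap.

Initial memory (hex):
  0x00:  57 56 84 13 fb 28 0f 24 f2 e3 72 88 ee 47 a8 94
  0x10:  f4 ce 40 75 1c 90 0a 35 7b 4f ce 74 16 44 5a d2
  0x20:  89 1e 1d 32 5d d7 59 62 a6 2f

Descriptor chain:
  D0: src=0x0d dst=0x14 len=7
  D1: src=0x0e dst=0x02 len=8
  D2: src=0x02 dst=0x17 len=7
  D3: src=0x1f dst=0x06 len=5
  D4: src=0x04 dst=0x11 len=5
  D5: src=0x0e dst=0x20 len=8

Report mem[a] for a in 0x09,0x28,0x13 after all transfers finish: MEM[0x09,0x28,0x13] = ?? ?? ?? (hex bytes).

  after D0: wrote 7B at 0x14 = 47a894f4ce4075
  after D1: wrote 8B at 0x02 = a894f4ce407547a8
  after D2: wrote 7B at 0x17 = a894f4ce407547
  after D3: wrote 5B at 0x06 = d2891e1d32
  after D4: wrote 5B at 0x11 = f4ced2891e
  after D5: wrote 8B at 0x20 = a894f4f4ced2891e
query mem[0x09]=0x1d, mem[0x28]=0xa6, mem[0x13]=0xd2

MEM[0x09,0x28,0x13] = 1d a6 d2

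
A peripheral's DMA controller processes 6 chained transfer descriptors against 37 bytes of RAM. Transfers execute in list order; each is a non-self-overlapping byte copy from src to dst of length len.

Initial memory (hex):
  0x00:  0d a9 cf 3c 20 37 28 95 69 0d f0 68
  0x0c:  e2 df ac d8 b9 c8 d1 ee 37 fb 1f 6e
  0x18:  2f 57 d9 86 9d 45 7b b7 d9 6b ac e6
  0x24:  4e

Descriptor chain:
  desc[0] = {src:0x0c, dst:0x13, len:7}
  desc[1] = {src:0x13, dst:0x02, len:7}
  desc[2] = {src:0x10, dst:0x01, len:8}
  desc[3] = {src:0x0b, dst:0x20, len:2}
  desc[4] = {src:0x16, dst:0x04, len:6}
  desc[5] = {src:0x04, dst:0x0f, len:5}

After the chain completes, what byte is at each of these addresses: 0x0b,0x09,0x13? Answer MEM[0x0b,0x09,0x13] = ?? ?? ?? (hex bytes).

MEM[0x0b,0x09,0x13] = 68 86 d9

D0: mem[0x13..0x19] <- [e2 df ac d8 b9 c8 d1]
D1: mem[0x02..0x08] <- [e2 df ac d8 b9 c8 d1]
D2: mem[0x01..0x08] <- [b9 c8 d1 e2 df ac d8 b9]
D3: mem[0x20..0x21] <- [68 e2]
D4: mem[0x04..0x09] <- [d8 b9 c8 d1 d9 86]
D5: mem[0x0f..0x13] <- [d8 b9 c8 d1 d9]
query mem[0x0b]=0x68, mem[0x09]=0x86, mem[0x13]=0xd9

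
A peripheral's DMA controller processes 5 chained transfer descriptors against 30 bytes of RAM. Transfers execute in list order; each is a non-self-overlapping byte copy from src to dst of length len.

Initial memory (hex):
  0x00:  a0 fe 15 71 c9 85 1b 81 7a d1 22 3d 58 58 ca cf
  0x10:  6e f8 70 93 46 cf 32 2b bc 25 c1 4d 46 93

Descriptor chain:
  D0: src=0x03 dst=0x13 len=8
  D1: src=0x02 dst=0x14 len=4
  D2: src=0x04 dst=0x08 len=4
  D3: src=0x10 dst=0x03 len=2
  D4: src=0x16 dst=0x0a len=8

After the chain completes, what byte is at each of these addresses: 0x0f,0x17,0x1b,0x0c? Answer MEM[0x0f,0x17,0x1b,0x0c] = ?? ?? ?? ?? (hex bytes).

MEM[0x0f,0x17,0x1b,0x0c] = 4d 85 4d 7a

#0 dst[0x13+8] := {0x71,0xc9,0x85,0x1b,0x81,0x7a,0xd1,0x22}
#1 dst[0x14+4] := {0x15,0x71,0xc9,0x85}
#2 dst[0x08+4] := {0xc9,0x85,0x1b,0x81}
#3 dst[0x03+2] := {0x6e,0xf8}
#4 dst[0x0a+8] := {0xc9,0x85,0x7a,0xd1,0x22,0x4d,0x46,0x93}
query mem[0x0f]=0x4d, mem[0x17]=0x85, mem[0x1b]=0x4d, mem[0x0c]=0x7a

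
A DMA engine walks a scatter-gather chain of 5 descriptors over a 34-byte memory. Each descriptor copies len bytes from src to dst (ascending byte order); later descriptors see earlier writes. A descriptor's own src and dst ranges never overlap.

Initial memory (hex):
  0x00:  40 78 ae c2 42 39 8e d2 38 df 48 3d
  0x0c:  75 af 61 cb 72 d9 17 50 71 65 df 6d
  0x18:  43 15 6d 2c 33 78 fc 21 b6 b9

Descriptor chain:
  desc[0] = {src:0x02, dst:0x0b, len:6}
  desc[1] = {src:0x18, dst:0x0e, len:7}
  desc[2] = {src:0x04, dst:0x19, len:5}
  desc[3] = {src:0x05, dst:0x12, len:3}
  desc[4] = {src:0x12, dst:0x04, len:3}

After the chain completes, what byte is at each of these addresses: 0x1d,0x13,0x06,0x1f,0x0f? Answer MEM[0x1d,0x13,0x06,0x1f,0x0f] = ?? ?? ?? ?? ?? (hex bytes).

MEM[0x1d,0x13,0x06,0x1f,0x0f] = 38 8e d2 21 15

D0: mem[0x0b..0x10] <- [ae c2 42 39 8e d2]
D1: mem[0x0e..0x14] <- [43 15 6d 2c 33 78 fc]
D2: mem[0x19..0x1d] <- [42 39 8e d2 38]
D3: mem[0x12..0x14] <- [39 8e d2]
D4: mem[0x04..0x06] <- [39 8e d2]
query mem[0x1d]=0x38, mem[0x13]=0x8e, mem[0x06]=0xd2, mem[0x1f]=0x21, mem[0x0f]=0x15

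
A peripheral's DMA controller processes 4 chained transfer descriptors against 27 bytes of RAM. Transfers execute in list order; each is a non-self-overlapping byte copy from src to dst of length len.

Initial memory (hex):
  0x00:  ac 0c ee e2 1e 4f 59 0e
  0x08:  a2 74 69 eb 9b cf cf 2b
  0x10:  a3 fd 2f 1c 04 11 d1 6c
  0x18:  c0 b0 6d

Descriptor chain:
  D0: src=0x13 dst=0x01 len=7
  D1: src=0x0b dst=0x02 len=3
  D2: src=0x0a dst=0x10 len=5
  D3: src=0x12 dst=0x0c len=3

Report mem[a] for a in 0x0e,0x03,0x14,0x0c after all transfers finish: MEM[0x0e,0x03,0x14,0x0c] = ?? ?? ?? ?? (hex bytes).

  after D0: wrote 7B at 0x01 = 1c0411d16cc0b0
  after D1: wrote 3B at 0x02 = eb9bcf
  after D2: wrote 5B at 0x10 = 69eb9bcfcf
  after D3: wrote 3B at 0x0c = 9bcfcf
query mem[0x0e]=0xcf, mem[0x03]=0x9b, mem[0x14]=0xcf, mem[0x0c]=0x9b

MEM[0x0e,0x03,0x14,0x0c] = cf 9b cf 9b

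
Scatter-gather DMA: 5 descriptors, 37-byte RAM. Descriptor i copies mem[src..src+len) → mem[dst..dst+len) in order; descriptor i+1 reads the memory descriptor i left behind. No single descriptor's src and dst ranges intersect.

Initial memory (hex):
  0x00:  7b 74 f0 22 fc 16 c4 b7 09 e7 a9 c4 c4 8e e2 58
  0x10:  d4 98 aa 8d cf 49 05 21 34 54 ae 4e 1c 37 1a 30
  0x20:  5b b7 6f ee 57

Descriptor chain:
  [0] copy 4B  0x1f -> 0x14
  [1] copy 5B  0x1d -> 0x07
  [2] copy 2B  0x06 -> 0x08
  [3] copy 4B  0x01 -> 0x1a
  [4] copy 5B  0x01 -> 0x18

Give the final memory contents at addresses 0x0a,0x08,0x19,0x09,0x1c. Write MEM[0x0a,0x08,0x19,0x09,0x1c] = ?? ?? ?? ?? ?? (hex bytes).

[0] 0x1f->0x14 len=4 : 30 5b b7 6f
[1] 0x1d->0x07 len=5 : 37 1a 30 5b b7
[2] 0x06->0x08 len=2 : c4 37
[3] 0x01->0x1a len=4 : 74 f0 22 fc
[4] 0x01->0x18 len=5 : 74 f0 22 fc 16
query mem[0x0a]=0x5b, mem[0x08]=0xc4, mem[0x19]=0xf0, mem[0x09]=0x37, mem[0x1c]=0x16

MEM[0x0a,0x08,0x19,0x09,0x1c] = 5b c4 f0 37 16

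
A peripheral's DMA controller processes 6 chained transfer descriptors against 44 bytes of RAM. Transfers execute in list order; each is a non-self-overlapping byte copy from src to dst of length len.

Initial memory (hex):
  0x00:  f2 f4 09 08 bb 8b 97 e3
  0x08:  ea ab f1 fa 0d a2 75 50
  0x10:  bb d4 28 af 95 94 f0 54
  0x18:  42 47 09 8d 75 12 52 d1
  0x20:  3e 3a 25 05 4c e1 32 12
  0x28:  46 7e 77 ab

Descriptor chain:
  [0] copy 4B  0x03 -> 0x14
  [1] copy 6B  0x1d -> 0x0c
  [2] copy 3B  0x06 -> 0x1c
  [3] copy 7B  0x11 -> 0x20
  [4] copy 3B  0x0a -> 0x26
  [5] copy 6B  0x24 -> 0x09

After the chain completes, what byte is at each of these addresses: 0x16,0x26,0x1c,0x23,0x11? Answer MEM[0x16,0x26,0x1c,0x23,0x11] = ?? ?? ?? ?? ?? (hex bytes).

  after D0: wrote 4B at 0x14 = 08bb8b97
  after D1: wrote 6B at 0x0c = 1252d13e3a25
  after D2: wrote 3B at 0x1c = 97e3ea
  after D3: wrote 7B at 0x20 = 2528af08bb8b97
  after D4: wrote 3B at 0x26 = f1fa12
  after D5: wrote 6B at 0x09 = bb8bf1fa127e
query mem[0x16]=0x8b, mem[0x26]=0xf1, mem[0x1c]=0x97, mem[0x23]=0x08, mem[0x11]=0x25

MEM[0x16,0x26,0x1c,0x23,0x11] = 8b f1 97 08 25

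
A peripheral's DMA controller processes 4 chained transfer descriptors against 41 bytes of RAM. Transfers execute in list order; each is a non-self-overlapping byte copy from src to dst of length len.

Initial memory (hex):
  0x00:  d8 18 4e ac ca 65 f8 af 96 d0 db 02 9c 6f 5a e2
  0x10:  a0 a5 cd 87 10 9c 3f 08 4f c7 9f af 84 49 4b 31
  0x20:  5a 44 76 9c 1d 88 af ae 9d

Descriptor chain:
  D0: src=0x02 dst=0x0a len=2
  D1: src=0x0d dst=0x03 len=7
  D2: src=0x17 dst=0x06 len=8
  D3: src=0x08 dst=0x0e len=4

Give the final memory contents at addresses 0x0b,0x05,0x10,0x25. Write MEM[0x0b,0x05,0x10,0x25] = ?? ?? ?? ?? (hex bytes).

  after D0: wrote 2B at 0x0a = 4eac
  after D1: wrote 7B at 0x03 = 6f5ae2a0a5cd87
  after D2: wrote 8B at 0x06 = 084fc79faf84494b
  after D3: wrote 4B at 0x0e = c79faf84
query mem[0x0b]=0x84, mem[0x05]=0xe2, mem[0x10]=0xaf, mem[0x25]=0x88

MEM[0x0b,0x05,0x10,0x25] = 84 e2 af 88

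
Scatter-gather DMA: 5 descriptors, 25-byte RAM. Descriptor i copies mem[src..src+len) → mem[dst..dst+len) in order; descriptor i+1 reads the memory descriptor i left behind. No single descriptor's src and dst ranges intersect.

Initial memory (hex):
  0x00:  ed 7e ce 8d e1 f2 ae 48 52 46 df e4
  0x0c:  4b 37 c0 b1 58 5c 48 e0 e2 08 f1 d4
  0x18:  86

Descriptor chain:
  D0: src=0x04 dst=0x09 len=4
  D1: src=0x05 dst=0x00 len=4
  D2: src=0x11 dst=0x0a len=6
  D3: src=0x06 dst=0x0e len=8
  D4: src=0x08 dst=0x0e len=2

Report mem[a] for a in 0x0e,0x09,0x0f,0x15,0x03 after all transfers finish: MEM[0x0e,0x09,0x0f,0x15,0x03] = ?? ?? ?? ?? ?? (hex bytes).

#0 dst[0x09+4] := {0xe1,0xf2,0xae,0x48}
#1 dst[0x00+4] := {0xf2,0xae,0x48,0x52}
#2 dst[0x0a+6] := {0x5c,0x48,0xe0,0xe2,0x08,0xf1}
#3 dst[0x0e+8] := {0xae,0x48,0x52,0xe1,0x5c,0x48,0xe0,0xe2}
#4 dst[0x0e+2] := {0x52,0xe1}
query mem[0x0e]=0x52, mem[0x09]=0xe1, mem[0x0f]=0xe1, mem[0x15]=0xe2, mem[0x03]=0x52

MEM[0x0e,0x09,0x0f,0x15,0x03] = 52 e1 e1 e2 52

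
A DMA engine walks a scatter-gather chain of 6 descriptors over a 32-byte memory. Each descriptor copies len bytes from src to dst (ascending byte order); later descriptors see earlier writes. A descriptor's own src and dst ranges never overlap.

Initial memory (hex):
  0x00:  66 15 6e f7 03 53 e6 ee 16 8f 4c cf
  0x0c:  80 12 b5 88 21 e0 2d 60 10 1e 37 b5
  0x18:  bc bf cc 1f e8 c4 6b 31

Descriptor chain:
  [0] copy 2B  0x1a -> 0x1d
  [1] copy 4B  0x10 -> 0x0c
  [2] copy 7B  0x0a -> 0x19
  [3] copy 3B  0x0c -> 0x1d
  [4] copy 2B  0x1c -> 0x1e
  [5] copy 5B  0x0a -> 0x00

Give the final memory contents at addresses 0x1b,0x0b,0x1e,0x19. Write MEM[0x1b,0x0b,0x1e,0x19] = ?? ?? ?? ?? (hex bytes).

D0: mem[0x1d..0x1e] <- [cc 1f]
D1: mem[0x0c..0x0f] <- [21 e0 2d 60]
D2: mem[0x19..0x1f] <- [4c cf 21 e0 2d 60 21]
D3: mem[0x1d..0x1f] <- [21 e0 2d]
D4: mem[0x1e..0x1f] <- [e0 21]
D5: mem[0x00..0x04] <- [4c cf 21 e0 2d]
query mem[0x1b]=0x21, mem[0x0b]=0xcf, mem[0x1e]=0xe0, mem[0x19]=0x4c

MEM[0x1b,0x0b,0x1e,0x19] = 21 cf e0 4c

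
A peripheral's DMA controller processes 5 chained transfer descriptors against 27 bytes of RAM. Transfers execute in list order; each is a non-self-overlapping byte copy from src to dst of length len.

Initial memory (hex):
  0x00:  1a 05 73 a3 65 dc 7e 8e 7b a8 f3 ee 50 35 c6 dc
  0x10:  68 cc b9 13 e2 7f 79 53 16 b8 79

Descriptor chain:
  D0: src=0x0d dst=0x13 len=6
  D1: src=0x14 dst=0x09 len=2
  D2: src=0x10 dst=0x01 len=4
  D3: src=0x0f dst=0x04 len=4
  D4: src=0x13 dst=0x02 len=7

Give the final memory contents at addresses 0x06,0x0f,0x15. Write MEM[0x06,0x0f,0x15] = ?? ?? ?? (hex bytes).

MEM[0x06,0x0f,0x15] = cc dc dc

  after D0: wrote 6B at 0x13 = 35c6dc68ccb9
  after D1: wrote 2B at 0x09 = c6dc
  after D2: wrote 4B at 0x01 = 68ccb935
  after D3: wrote 4B at 0x04 = dc68ccb9
  after D4: wrote 7B at 0x02 = 35c6dc68ccb9b8
query mem[0x06]=0xcc, mem[0x0f]=0xdc, mem[0x15]=0xdc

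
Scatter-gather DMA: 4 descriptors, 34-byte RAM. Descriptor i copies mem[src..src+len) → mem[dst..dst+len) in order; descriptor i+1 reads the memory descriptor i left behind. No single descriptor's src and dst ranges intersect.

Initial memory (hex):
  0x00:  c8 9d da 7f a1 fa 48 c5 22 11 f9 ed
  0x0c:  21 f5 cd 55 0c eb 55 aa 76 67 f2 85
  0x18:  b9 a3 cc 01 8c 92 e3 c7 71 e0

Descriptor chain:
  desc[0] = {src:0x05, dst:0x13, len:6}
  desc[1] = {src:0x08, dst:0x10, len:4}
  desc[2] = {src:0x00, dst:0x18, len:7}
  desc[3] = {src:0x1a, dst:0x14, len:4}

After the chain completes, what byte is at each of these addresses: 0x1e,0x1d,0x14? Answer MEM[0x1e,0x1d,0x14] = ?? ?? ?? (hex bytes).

  after D0: wrote 6B at 0x13 = fa48c52211f9
  after D1: wrote 4B at 0x10 = 2211f9ed
  after D2: wrote 7B at 0x18 = c89dda7fa1fa48
  after D3: wrote 4B at 0x14 = da7fa1fa
query mem[0x1e]=0x48, mem[0x1d]=0xfa, mem[0x14]=0xda

MEM[0x1e,0x1d,0x14] = 48 fa da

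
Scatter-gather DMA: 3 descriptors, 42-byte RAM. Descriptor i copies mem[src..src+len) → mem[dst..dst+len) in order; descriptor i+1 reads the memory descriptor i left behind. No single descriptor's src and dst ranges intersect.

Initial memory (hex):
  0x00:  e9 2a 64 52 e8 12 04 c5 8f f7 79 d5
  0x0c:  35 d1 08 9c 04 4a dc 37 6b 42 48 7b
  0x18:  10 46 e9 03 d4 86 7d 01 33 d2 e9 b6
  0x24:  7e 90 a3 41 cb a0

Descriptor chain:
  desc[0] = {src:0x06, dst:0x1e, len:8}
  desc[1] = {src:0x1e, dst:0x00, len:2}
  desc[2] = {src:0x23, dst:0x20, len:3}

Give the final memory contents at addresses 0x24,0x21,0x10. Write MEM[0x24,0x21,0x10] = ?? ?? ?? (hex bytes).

MEM[0x24,0x21,0x10] = 35 35 04

  after D0: wrote 8B at 0x1e = 04c58ff779d535d1
  after D1: wrote 2B at 0x00 = 04c5
  after D2: wrote 3B at 0x20 = d535d1
query mem[0x24]=0x35, mem[0x21]=0x35, mem[0x10]=0x04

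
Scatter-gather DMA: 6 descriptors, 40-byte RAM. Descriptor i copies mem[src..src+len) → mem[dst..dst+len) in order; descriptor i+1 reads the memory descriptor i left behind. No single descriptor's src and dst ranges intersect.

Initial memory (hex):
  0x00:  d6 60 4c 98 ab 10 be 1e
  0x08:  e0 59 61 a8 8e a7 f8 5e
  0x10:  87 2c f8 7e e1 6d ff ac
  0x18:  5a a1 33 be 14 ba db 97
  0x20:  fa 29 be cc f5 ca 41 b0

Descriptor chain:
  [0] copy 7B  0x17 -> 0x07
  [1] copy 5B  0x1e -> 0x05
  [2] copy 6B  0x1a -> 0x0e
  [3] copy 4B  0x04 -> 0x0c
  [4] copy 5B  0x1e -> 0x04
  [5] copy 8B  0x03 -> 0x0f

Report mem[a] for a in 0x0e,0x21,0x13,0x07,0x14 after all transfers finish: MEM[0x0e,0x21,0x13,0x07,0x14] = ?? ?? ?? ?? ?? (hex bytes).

#0 dst[0x07+7] := {0xac,0x5a,0xa1,0x33,0xbe,0x14,0xba}
#1 dst[0x05+5] := {0xdb,0x97,0xfa,0x29,0xbe}
#2 dst[0x0e+6] := {0x33,0xbe,0x14,0xba,0xdb,0x97}
#3 dst[0x0c+4] := {0xab,0xdb,0x97,0xfa}
#4 dst[0x04+5] := {0xdb,0x97,0xfa,0x29,0xbe}
#5 dst[0x0f+8] := {0x98,0xdb,0x97,0xfa,0x29,0xbe,0xbe,0x33}
query mem[0x0e]=0x97, mem[0x21]=0x29, mem[0x13]=0x29, mem[0x07]=0x29, mem[0x14]=0xbe

MEM[0x0e,0x21,0x13,0x07,0x14] = 97 29 29 29 be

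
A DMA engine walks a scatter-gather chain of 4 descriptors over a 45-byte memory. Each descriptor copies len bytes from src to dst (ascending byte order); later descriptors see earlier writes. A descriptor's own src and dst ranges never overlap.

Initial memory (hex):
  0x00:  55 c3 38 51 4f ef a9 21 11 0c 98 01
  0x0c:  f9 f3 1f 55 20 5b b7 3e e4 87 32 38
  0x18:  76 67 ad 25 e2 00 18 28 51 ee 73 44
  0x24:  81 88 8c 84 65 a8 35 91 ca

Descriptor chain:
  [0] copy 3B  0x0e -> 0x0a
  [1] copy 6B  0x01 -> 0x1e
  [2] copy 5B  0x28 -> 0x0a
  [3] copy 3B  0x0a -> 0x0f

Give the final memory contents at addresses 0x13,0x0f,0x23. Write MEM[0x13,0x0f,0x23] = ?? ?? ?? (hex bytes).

D0: mem[0x0a..0x0c] <- [1f 55 20]
D1: mem[0x1e..0x23] <- [c3 38 51 4f ef a9]
D2: mem[0x0a..0x0e] <- [65 a8 35 91 ca]
D3: mem[0x0f..0x11] <- [65 a8 35]
query mem[0x13]=0x3e, mem[0x0f]=0x65, mem[0x23]=0xa9

MEM[0x13,0x0f,0x23] = 3e 65 a9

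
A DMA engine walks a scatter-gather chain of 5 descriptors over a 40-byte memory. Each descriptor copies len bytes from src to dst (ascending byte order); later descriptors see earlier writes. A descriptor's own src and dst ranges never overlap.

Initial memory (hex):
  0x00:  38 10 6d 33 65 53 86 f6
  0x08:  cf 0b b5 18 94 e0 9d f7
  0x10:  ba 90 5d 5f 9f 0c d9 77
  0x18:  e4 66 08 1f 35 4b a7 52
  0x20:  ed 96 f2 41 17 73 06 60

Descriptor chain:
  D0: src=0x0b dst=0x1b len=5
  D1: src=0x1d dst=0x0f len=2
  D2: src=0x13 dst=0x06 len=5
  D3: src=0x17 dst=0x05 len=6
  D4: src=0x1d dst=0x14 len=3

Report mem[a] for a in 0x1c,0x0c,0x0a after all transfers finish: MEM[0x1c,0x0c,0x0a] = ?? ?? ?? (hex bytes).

#0 dst[0x1b+5] := {0x18,0x94,0xe0,0x9d,0xf7}
#1 dst[0x0f+2] := {0xe0,0x9d}
#2 dst[0x06+5] := {0x5f,0x9f,0x0c,0xd9,0x77}
#3 dst[0x05+6] := {0x77,0xe4,0x66,0x08,0x18,0x94}
#4 dst[0x14+3] := {0xe0,0x9d,0xf7}
query mem[0x1c]=0x94, mem[0x0c]=0x94, mem[0x0a]=0x94

MEM[0x1c,0x0c,0x0a] = 94 94 94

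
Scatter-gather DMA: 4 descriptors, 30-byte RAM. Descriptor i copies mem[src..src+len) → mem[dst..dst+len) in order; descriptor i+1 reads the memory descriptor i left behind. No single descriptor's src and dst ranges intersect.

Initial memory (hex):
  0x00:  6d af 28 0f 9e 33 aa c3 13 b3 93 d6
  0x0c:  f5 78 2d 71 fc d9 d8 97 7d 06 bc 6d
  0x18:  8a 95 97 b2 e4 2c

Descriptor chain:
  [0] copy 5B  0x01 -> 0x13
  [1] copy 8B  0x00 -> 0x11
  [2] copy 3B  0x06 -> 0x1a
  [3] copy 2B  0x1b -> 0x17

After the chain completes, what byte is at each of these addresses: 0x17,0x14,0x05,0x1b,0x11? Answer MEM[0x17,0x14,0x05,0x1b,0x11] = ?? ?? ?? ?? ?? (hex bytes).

MEM[0x17,0x14,0x05,0x1b,0x11] = c3 0f 33 c3 6d

[0] 0x01->0x13 len=5 : af 28 0f 9e 33
[1] 0x00->0x11 len=8 : 6d af 28 0f 9e 33 aa c3
[2] 0x06->0x1a len=3 : aa c3 13
[3] 0x1b->0x17 len=2 : c3 13
query mem[0x17]=0xc3, mem[0x14]=0x0f, mem[0x05]=0x33, mem[0x1b]=0xc3, mem[0x11]=0x6d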